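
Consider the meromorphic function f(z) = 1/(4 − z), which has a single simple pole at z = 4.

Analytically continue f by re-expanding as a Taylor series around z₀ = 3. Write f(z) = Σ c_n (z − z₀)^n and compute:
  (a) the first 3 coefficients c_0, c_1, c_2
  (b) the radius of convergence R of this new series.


Let w = z − z₀, so z = z₀ + w.
Then 4 − z = 4 − (z₀ + w) = (4 − z₀) − w = 1 − w.
f(z) = 1/(1 − w) = (1/(1)) · 1/(1 − w/(1)) = Σ_{n≥0} w^n / (1)^(n+1).
So c_n = 1/(1)^(n+1):
  c_0 = 1/(1)^1 = 1.
  c_1 = 1/(1)^2 = 1.
  c_2 = 1/(1)^3 = 1.
The series is valid for |w/d| < 1, i.e. |z − z₀| < |d|.
Radius of convergence: R = |4 − z₀| = |1| = 1 (distance from z₀ to the singularity z = 4).

c_0 = 1, c_1 = 1, c_2 = 1; R = 1.


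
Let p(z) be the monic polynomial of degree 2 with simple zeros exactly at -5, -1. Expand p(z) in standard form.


The polynomial is p(z) = ∏_{α ∈ S} (z − α), where S = {-5, -1}.
Expanding the product yields: p(z) = z^2 + 6·z + 5.
The resulting polynomial has degree 2 and real coefficients as required.

p(z) = z^2 + 6·z + 5.


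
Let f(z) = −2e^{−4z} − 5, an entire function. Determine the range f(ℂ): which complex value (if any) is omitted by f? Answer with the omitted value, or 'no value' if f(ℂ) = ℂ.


Little Picard bounds the complement of f(ℂ) to at most one point.
e^{−4z} is never zero on ℂ, so -2·e^{−4z} takes every value in ℂ ∖ {0}. Adding -5 shifts the range to ℂ ∖ {-5}. Thus f omits exactly the value -5.

Omitted value: -5.


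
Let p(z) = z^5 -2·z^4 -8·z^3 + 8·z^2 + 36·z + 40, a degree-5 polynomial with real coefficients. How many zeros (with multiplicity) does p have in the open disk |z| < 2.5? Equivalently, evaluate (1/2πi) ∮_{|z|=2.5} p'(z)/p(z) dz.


The zeros of p are: (3 + 1i), (3 - 1i), (-1 + 1i), (-1 - 1i), -2.
Their magnitudes are: 3.162, 3.162, 1.414, 1.414, 2.
Zeros with |z| < R = 2.5: (-1 + 1i), (-1 - 1i), -2.
Count = 3.
By the argument principle, (1/2πi) ∮_{|z|=R} p'(z)/p(z) dz equals exactly this count.

Number of zeros inside |z| < 2.5: 3.


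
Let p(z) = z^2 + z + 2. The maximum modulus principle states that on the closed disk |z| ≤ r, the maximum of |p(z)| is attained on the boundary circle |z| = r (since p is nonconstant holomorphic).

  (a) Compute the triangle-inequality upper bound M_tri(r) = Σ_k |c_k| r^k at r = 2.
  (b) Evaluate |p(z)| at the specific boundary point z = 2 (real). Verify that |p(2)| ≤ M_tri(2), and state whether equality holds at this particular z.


Coefficients: c_0 = 2, c_1 = 1, c_2 = 1. Radius r = 2.
Part (a). Triangle bound: M_tri(r) = Σ_k |c_k| r^k
  = |2|·2^0 + |1|·2^1 + |1|·2^2
  = 2 + 2 + 4 = 8.
This bounds M(r) := max_{|z|=r} |p(z)| from above; equality holds iff all terms c_k z^k can be made to align in phase at a single z on |z|=r.
Part (b). At z = 2 (real, on the circle |z| = r):
  p(2) = (2)·2^0 + (1)·2^1 + (1)·2^2 = 8.
  |p(2)| = 8.
Since all nonzero coefficients share the same sign, |p(2)| = 8 = M_tri(2); the triangle bound is attained at z = 2, so in fact M(r) = 8.

M_tri(2) = 8; |p(2)| = 8; equality at z=2: yes.


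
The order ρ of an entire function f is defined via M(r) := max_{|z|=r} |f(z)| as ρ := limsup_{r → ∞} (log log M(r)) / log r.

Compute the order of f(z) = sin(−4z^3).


Write sin(w) = (e^{iw} ± e^{−iw})/(2 or 2i), so |sin(w)| ≤ e^{|w|}. With w = −4z^3, |w| ≤ 4r^3 + 0 on |z|=r, giving M(r) ≤ e^{4r^3 + 0} and ρ ≤ 3. For the lower bound, choose z on |z|=r with -4z^3 purely imaginary of modulus 4r^3; then |sin(−4z^3)| grows like e^{4r^3}/2, so ρ ≥ 3. Hence ρ = 3.
Therefore ρ = 3.

Order ρ = 3.


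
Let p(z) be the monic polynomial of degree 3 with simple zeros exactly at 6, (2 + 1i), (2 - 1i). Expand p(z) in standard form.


The polynomial is p(z) = ∏_{α ∈ S} (z − α), where S = {6, (2 + 1i), (2 - 1i)}.
Expanding the product yields: p(z) = z^3 -10·z^2 + 29·z -30.
Note conjugate pairs combine to real quadratics: (z − (2+1i))(z − (2−1i)) = z² − 4z + 5.
The resulting polynomial has degree 3 and real coefficients as required.

p(z) = z^3 -10·z^2 + 29·z -30.


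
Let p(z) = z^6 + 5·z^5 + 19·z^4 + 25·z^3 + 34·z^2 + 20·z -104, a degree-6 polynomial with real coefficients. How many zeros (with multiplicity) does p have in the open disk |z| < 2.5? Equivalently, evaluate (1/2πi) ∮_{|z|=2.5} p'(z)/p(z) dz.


The zeros of p are: (0 + 2i), (0 - 2i), 1, -2, (-2 + 3i), (-2 - 3i).
Their magnitudes are: 2, 2, 1, 2, 3.606, 3.606.
Zeros with |z| < R = 2.5: (0 + 2i), (0 - 2i), 1, -2.
Count = 4.
By the argument principle, (1/2πi) ∮_{|z|=R} p'(z)/p(z) dz equals exactly this count.

Number of zeros inside |z| < 2.5: 4.


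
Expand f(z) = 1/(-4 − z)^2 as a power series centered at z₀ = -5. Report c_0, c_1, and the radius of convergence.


Let w = z − z₀, so z = z₀ + w.
Then -4 − z = -4 − (z₀ + w) = (-4 − z₀) − w = 1 − w.
f(z) = 1/(1 − w)^2 = (1/(1)^2) · (1 − w/(1))^{−2}.
By the binomial series (1−u)^{−2} = Σ_{n≥0} C(n+1, 1) u^n for |u|<1, with u = w/(1):
  c_n = C(n+1, 1) / (1)^(n+2).
  c_0 = 1/(1)^2 = 1.
  c_1 = 2/(1)^3 = 2.
The series is valid for |w/d| < 1, i.e. |z − z₀| < |d|.
Radius of convergence: R = |-4 − z₀| = |1| = 1 (distance from z₀ to the singularity z = -4).

c_0 = 1, c_1 = 2; R = 1.


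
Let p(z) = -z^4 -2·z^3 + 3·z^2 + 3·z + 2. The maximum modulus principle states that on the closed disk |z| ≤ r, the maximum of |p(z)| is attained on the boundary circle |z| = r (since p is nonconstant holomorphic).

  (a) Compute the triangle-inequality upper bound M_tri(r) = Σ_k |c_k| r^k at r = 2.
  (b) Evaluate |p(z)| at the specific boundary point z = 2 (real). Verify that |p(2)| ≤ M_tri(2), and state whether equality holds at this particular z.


Coefficients: c_0 = 2, c_1 = 3, c_2 = 3, c_3 = -2, c_4 = -1. Radius r = 2.
Part (a). Triangle bound: M_tri(r) = Σ_k |c_k| r^k
  = |2|·2^0 + |3|·2^1 + |3|·2^2 + |-2|·2^3 + |-1|·2^4
  = 2 + 6 + 12 + 16 + 16 = 52.
This bounds M(r) := max_{|z|=r} |p(z)| from above; equality holds iff all terms c_k z^k can be made to align in phase at a single z on |z|=r.
Part (b). At z = 2 (real, on the circle |z| = r):
  p(2) = (2)·2^0 + (3)·2^1 + (3)·2^2 + (-2)·2^3 + (-1)·2^4 = -12.
  |p(2)| = 12.
Check: |p(2)| = 12 ≤ 52 = M_tri(2). ✓ Equality does not hold at z = 2 (the coefficients have mixed signs, so the terms do not all align in phase there).

M_tri(2) = 52; |p(2)| = 12; equality at z=2: no.


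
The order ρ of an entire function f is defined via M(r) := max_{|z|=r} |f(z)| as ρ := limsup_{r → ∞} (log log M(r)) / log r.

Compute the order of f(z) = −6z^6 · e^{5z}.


M(r) = max_{|z|=r} |-6|·|z|^6·|e^{5z}| = 6·r^6 · e^{5r^1} (the factors attain their maxima compatibly on |z|=r). Then log M(r) = log 6 + 6·log r + 5r^1, dominated by the last term, so log log M(r) ~ 1·log r. The polynomial factor -6z^6 contributes only a log r term and does not affect the order. ρ = 1.
Therefore ρ = 1.

Order ρ = 1.


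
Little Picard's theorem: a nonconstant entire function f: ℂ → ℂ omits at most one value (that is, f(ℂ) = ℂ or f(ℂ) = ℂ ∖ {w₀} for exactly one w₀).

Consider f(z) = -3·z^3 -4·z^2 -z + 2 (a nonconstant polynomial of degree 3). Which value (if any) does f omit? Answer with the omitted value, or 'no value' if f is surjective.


Little Picard bounds the complement of f(ℂ) to at most one point.
For every w ∈ ℂ, the equation p(z) − w = 0 is a nonconstant polynomial in z and hence has at least one root by the fundamental theorem of algebra. So p is surjective onto ℂ, omitting no value.

Omitted value: no value.


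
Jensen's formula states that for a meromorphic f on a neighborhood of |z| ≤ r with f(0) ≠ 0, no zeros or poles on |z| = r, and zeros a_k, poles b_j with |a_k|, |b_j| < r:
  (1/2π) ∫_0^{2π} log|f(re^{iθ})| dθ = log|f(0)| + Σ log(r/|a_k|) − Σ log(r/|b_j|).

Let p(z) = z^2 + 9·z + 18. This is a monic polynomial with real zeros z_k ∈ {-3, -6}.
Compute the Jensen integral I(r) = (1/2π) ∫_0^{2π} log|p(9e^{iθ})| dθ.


Zeros: -6, -3; r = 9.
Inside |z| < r: -6, -3. Outside (|z| ≥ r): ∅.
p(0) = 18, so log|p(0)| = log(18) = 2.8904.
Apply Jensen: I(r) = log|p(0)| + Σ_k log(r/|z_k|), summed over zeros inside |z| < r.
  log(r/|z_k|) for z_k = -3: log(9/3) = 1.0986
  log(r/|z_k|) for z_k = -6: log(9/6) = 0.4055
Sum over inside zeros: 1.5041.
I(r) = log|p(0)| + (inside sum) = 2.8904 + 1.5041 = 4.3944.
Closed form (all zeros inside, monic): I(r) = n·log(r) = 2·log(9) = 4.3944. ✓

I(r) ≈ 4.3944.


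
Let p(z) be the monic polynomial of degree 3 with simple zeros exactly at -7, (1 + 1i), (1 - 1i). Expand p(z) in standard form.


The polynomial is p(z) = ∏_{α ∈ S} (z − α), where S = {-7, (1 + 1i), (1 - 1i)}.
Expanding the product yields: p(z) = z^3 + 5·z^2 -12·z + 14.
Note conjugate pairs combine to real quadratics: (z − (1+1i))(z − (1−1i)) = z² − 2z + 2.
The resulting polynomial has degree 3 and real coefficients as required.

p(z) = z^3 + 5·z^2 -12·z + 14.


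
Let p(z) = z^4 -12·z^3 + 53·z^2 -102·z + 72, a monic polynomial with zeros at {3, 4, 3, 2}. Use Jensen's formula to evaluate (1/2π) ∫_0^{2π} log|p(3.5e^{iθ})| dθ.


Zeros: 2, 3, 3, 4; r = 3.5.
Inside |z| < r: 2, 3, 3. Outside (|z| ≥ r): 4.
p(0) = 72, so log|p(0)| = log(72) = 4.2767.
Apply Jensen: I(r) = log|p(0)| + Σ_k log(r/|z_k|), summed over zeros inside |z| < r.
  log(r/|z_k|) for z_k = 3: log(3.5/3) = 0.1542
  log(r/|z_k|) for z_k = 3: log(3.5/3) = 0.1542
  log(r/|z_k|) for z_k = 2: log(3.5/2) = 0.5596
  Outside zeros (4) contribute nothing to the Jensen sum.
Sum over inside zeros: 0.8679.
I(r) = log|p(0)| + (inside sum) = 4.2767 + 0.8679 = 5.1446.
Note: since some zeros are outside |z| ≤ r, the simplified n·log(r) form does NOT apply — only the inside zeros contribute.

I(r) ≈ 5.1446.


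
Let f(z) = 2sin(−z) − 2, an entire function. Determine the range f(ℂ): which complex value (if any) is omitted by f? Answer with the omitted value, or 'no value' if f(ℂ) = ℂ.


Little Picard bounds the complement of f(ℂ) to at most one point.
sin is entire and surjective onto ℂ: for every w ∈ ℂ, sin(ζ) = w has a solution ζ ∈ ℂ (e.g., via the complex inverse arcsin). With ζ = −z this gives z = ζ/(-1). Then 2·sin(−z) takes every value in 2·ℂ = ℂ, and adding -2 is a bijection of ℂ. So f is surjective and omits no value. (Note: only on the real line is sin bounded by [−1, 1].)

Omitted value: no value.


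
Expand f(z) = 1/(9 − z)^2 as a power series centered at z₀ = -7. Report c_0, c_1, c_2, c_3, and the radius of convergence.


Let w = z − z₀, so z = z₀ + w.
Then 9 − z = 9 − (z₀ + w) = (9 − z₀) − w = 16 − w.
f(z) = 1/(16 − w)^2 = (1/(16)^2) · (1 − w/(16))^{−2}.
By the binomial series (1−u)^{−2} = Σ_{n≥0} C(n+1, 1) u^n for |u|<1, with u = w/(16):
  c_n = C(n+1, 1) / (16)^(n+2).
  c_0 = 1/(16)^2 = 1/256.
  c_1 = 2/(16)^3 = 1/2048.
  c_2 = 3/(16)^4 = 3/65536.
  c_3 = 4/(16)^5 = 1/262144.
The series is valid for |w/d| < 1, i.e. |z − z₀| < |d|.
Radius of convergence: R = |9 − z₀| = |16| = 16 (distance from z₀ to the singularity z = 9).

c_0 = 1/256, c_1 = 1/2048, c_2 = 3/65536, c_3 = 1/262144; R = 16.


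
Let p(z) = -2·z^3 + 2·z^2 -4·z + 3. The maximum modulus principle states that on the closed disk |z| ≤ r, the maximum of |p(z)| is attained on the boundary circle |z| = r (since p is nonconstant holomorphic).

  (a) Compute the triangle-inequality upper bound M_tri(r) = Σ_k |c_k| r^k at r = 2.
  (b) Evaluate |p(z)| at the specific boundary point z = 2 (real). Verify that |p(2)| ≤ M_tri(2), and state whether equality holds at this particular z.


Coefficients: c_0 = 3, c_1 = -4, c_2 = 2, c_3 = -2. Radius r = 2.
Part (a). Triangle bound: M_tri(r) = Σ_k |c_k| r^k
  = |3|·2^0 + |-4|·2^1 + |2|·2^2 + |-2|·2^3
  = 3 + 8 + 8 + 16 = 35.
This bounds M(r) := max_{|z|=r} |p(z)| from above; equality holds iff all terms c_k z^k can be made to align in phase at a single z on |z|=r.
Part (b). At z = 2 (real, on the circle |z| = r):
  p(2) = (3)·2^0 + (-4)·2^1 + (2)·2^2 + (-2)·2^3 = -13.
  |p(2)| = 13.
Check: |p(2)| = 13 ≤ 35 = M_tri(2). ✓ Equality does not hold at z = 2 (the coefficients have mixed signs, so the terms do not all align in phase there).

M_tri(2) = 35; |p(2)| = 13; equality at z=2: no.


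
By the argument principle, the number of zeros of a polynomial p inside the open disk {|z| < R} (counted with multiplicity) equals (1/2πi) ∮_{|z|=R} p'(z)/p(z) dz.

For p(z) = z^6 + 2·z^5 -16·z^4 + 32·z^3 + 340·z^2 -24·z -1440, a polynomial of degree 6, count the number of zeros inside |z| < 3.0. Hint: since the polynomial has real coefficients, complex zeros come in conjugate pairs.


The zeros of p are: -4, (-3 + 1i), (-3 - 1i), 2, (3 + 3i), (3 - 3i).
Their magnitudes are: 4, 3.162, 3.162, 2, 4.243, 4.243.
Zeros with |z| < R = 3.0: 2.
Count = 1.
By the argument principle, (1/2πi) ∮_{|z|=R} p'(z)/p(z) dz equals exactly this count.

Number of zeros inside |z| < 3.0: 1.


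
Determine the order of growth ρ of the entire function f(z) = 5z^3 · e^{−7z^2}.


M(r) = max_{|z|=r} |5|·|z|^3·|e^{−7z^2}| = 5·r^3 · e^{7r^2} (the factors attain their maxima compatibly on |z|=r). Then log M(r) = log 5 + 3·log r + 7r^2, dominated by the last term, so log log M(r) ~ 2·log r. The polynomial factor 5z^3 contributes only a log r term and does not affect the order. ρ = 2.
Therefore ρ = 2.

Order ρ = 2.


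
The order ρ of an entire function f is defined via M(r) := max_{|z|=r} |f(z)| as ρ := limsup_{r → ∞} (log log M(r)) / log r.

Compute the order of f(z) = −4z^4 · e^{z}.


M(r) = max_{|z|=r} |-4|·|z|^4·|e^{z}| = 4·r^4 · e^{1r^1} (the factors attain their maxima compatibly on |z|=r). Then log M(r) = log 4 + 4·log r + 1r^1, dominated by the last term, so log log M(r) ~ 1·log r. The polynomial factor -4z^4 contributes only a log r term and does not affect the order. ρ = 1.
Therefore ρ = 1.

Order ρ = 1.


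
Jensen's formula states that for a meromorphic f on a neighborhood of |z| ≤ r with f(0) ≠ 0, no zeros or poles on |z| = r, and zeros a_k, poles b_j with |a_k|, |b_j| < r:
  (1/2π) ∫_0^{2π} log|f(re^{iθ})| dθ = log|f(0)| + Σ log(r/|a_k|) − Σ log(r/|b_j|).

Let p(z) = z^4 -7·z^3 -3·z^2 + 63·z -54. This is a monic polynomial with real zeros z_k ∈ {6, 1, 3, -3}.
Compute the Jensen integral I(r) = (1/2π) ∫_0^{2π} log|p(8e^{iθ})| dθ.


Zeros: -3, 1, 3, 6; r = 8.
Inside |z| < r: -3, 1, 3, 6. Outside (|z| ≥ r): ∅.
p(0) = -54, so log|p(0)| = log(54) = 3.9890.
Apply Jensen: I(r) = log|p(0)| + Σ_k log(r/|z_k|), summed over zeros inside |z| < r.
  log(r/|z_k|) for z_k = 6: log(8/6) = 0.2877
  log(r/|z_k|) for z_k = 1: log(8/1) = 2.0794
  log(r/|z_k|) for z_k = 3: log(8/3) = 0.9808
  log(r/|z_k|) for z_k = -3: log(8/3) = 0.9808
Sum over inside zeros: 4.3288.
I(r) = log|p(0)| + (inside sum) = 3.9890 + 4.3288 = 8.3178.
Closed form (all zeros inside, monic): I(r) = n·log(r) = 4·log(8) = 8.3178. ✓

I(r) ≈ 8.3178.


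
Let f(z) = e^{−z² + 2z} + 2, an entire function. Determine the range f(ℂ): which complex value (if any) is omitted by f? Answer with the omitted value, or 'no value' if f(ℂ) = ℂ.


Little Picard bounds the complement of f(ℂ) to at most one point.
The exponent g(z) = −z² + 2z is a nonconstant polynomial, hence surjective onto ℂ. So e^{g(z)} takes every value in {e^w : w ∈ ℂ} = ℂ ∖ {0}. Adding 2 shifts the range to ℂ ∖ {2}. f omits exactly 2.

Omitted value: 2.


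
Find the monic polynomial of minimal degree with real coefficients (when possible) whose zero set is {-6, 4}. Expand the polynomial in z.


The polynomial is p(z) = ∏_{α ∈ S} (z − α), where S = {-6, 4}.
Expanding the product yields: p(z) = z^2 + 2·z -24.
The resulting polynomial has degree 2 and real coefficients as required.

p(z) = z^2 + 2·z -24.


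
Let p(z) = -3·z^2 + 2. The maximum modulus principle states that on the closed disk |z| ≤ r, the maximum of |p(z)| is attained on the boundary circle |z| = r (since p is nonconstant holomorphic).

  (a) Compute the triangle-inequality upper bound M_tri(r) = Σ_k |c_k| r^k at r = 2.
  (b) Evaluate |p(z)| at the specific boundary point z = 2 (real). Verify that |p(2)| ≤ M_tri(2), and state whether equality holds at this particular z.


Coefficients: c_0 = 2, c_1 = 0, c_2 = -3. Radius r = 2.
Part (a). Triangle bound: M_tri(r) = Σ_k |c_k| r^k
  = |2|·2^0 + |0|·2^1 + |-3|·2^2
  = 2 + 0 + 12 = 14.
This bounds M(r) := max_{|z|=r} |p(z)| from above; equality holds iff all terms c_k z^k can be made to align in phase at a single z on |z|=r.
Part (b). At z = 2 (real, on the circle |z| = r):
  p(2) = (2)·2^0 + (0)·2^1 + (-3)·2^2 = -10.
  |p(2)| = 10.
Check: |p(2)| = 10 ≤ 14 = M_tri(2). ✓ Equality does not hold at z = 2 (the coefficients have mixed signs, so the terms do not all align in phase there).

M_tri(2) = 14; |p(2)| = 10; equality at z=2: no.


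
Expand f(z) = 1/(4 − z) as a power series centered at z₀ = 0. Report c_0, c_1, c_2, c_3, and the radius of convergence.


Let w = z − z₀, so z = z₀ + w.
Then 4 − z = 4 − (z₀ + w) = (4 − z₀) − w = 4 − w.
f(z) = 1/(4 − w) = (1/(4)) · 1/(1 − w/(4)) = Σ_{n≥0} w^n / (4)^(n+1).
So c_n = 1/(4)^(n+1):
  c_0 = 1/(4)^1 = 1/4.
  c_1 = 1/(4)^2 = 1/16.
  c_2 = 1/(4)^3 = 1/64.
  c_3 = 1/(4)^4 = 1/256.
The series is valid for |w/d| < 1, i.e. |z − z₀| < |d|.
Radius of convergence: R = |4 − z₀| = |4| = 4 (distance from z₀ to the singularity z = 4).

c_0 = 1/4, c_1 = 1/16, c_2 = 1/64, c_3 = 1/256; R = 4.


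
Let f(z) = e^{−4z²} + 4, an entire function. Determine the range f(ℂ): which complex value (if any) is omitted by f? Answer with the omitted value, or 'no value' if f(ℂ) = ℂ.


Little Picard bounds the complement of f(ℂ) to at most one point.
The exponent g(z) = −4z² is a nonconstant polynomial, hence surjective onto ℂ. So e^{g(z)} takes every value in {e^w : w ∈ ℂ} = ℂ ∖ {0}. Adding 4 shifts the range to ℂ ∖ {4}. f omits exactly 4.

Omitted value: 4.


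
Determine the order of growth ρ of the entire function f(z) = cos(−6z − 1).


cos(w) is a linear combination of e^{iw} and e^{−iw} (or e^w, e^{−w} in the hyperbolic case), so |cos(w)| ≤ e^{|w|}. With w = −6z − 1, |w| ≤ 6|z| + 1 = 6r + 1 on |z| = r, giving M(r) ≤ e^{6r + 1}, so ρ ≤ 1. On a suitable ray (z = it for sin/cos; z = t for sinh/cosh, t real → ∞), |cos(−6z − 1)| grows like e^{6|t|}/2, so ρ ≥ 1. Hence ρ = 1.
Therefore ρ = 1.

Order ρ = 1.


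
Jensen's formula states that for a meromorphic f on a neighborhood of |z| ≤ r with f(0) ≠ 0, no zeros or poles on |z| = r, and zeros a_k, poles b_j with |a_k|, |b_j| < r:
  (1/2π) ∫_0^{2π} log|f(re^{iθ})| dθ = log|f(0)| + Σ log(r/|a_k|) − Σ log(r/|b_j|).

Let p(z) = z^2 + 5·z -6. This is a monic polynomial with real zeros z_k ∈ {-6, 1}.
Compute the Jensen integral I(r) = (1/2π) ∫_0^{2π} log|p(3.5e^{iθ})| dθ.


Zeros: -6, 1; r = 3.5.
Inside |z| < r: 1. Outside (|z| ≥ r): -6.
p(0) = -6, so log|p(0)| = log(6) = 1.7918.
Apply Jensen: I(r) = log|p(0)| + Σ_k log(r/|z_k|), summed over zeros inside |z| < r.
  log(r/|z_k|) for z_k = 1: log(3.5/1) = 1.2528
  Outside zeros (-6) contribute nothing to the Jensen sum.
Sum over inside zeros: 1.2528.
I(r) = log|p(0)| + (inside sum) = 1.7918 + 1.2528 = 3.0445.
Note: since some zeros are outside |z| ≤ r, the simplified n·log(r) form does NOT apply — only the inside zeros contribute.

I(r) ≈ 3.0445.


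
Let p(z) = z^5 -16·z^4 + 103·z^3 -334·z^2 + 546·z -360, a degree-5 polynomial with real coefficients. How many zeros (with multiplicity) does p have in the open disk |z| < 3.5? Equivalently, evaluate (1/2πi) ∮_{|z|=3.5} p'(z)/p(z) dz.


The zeros of p are: (3 + 1i), (3 - 1i), 3, 3, 4.
Their magnitudes are: 3.162, 3.162, 3, 3, 4.
Zeros with |z| < R = 3.5: (3 + 1i), (3 - 1i), 3, 3.
Count = 4.
By the argument principle, (1/2πi) ∮_{|z|=R} p'(z)/p(z) dz equals exactly this count.

Number of zeros inside |z| < 3.5: 4.


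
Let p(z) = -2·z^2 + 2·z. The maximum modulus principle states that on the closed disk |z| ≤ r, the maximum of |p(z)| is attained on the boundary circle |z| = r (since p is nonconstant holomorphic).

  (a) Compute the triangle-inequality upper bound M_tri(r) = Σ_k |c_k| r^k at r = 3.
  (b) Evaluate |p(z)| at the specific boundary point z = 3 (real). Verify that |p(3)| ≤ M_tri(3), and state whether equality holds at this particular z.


Coefficients: c_0 = 0, c_1 = 2, c_2 = -2. Radius r = 3.
Part (a). Triangle bound: M_tri(r) = Σ_k |c_k| r^k
  = |0|·3^0 + |2|·3^1 + |-2|·3^2
  = 0 + 6 + 18 = 24.
This bounds M(r) := max_{|z|=r} |p(z)| from above; equality holds iff all terms c_k z^k can be made to align in phase at a single z on |z|=r.
Part (b). At z = 3 (real, on the circle |z| = r):
  p(3) = (0)·3^0 + (2)·3^1 + (-2)·3^2 = -12.
  |p(3)| = 12.
Check: |p(3)| = 12 ≤ 24 = M_tri(3). ✓ Equality does not hold at z = 3 (the coefficients have mixed signs, so the terms do not all align in phase there).

M_tri(3) = 24; |p(3)| = 12; equality at z=3: no.


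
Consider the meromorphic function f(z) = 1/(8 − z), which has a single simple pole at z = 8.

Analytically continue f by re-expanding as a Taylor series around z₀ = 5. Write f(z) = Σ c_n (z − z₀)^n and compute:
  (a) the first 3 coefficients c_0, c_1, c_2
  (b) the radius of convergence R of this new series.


Let w = z − z₀, so z = z₀ + w.
Then 8 − z = 8 − (z₀ + w) = (8 − z₀) − w = 3 − w.
f(z) = 1/(3 − w) = (1/(3)) · 1/(1 − w/(3)) = Σ_{n≥0} w^n / (3)^(n+1).
So c_n = 1/(3)^(n+1):
  c_0 = 1/(3)^1 = 1/3.
  c_1 = 1/(3)^2 = 1/9.
  c_2 = 1/(3)^3 = 1/27.
The series is valid for |w/d| < 1, i.e. |z − z₀| < |d|.
Radius of convergence: R = |8 − z₀| = |3| = 3 (distance from z₀ to the singularity z = 8).

c_0 = 1/3, c_1 = 1/9, c_2 = 1/27; R = 3.


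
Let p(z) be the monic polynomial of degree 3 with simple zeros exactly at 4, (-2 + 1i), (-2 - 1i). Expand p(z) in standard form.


The polynomial is p(z) = ∏_{α ∈ S} (z − α), where S = {4, (-2 + 1i), (-2 - 1i)}.
Expanding the product yields: p(z) = z^3 -11·z -20.
Note conjugate pairs combine to real quadratics: (z − (-2+1i))(z − (-2−1i)) = z² + 4z + 5.
The resulting polynomial has degree 3 and real coefficients as required.

p(z) = z^3 -11·z -20.


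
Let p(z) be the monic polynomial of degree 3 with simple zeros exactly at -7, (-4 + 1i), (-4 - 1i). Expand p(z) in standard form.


The polynomial is p(z) = ∏_{α ∈ S} (z − α), where S = {-7, (-4 + 1i), (-4 - 1i)}.
Expanding the product yields: p(z) = z^3 + 15·z^2 + 73·z + 119.
Note conjugate pairs combine to real quadratics: (z − (-4+1i))(z − (-4−1i)) = z² + 8z + 17.
The resulting polynomial has degree 3 and real coefficients as required.

p(z) = z^3 + 15·z^2 + 73·z + 119.


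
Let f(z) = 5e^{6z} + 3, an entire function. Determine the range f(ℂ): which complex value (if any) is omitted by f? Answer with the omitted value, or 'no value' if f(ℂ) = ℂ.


Little Picard bounds the complement of f(ℂ) to at most one point.
e^{6z} is never zero on ℂ, so 5·e^{6z} takes every value in ℂ ∖ {0}. Adding 3 shifts the range to ℂ ∖ {3}. Thus f omits exactly the value 3.

Omitted value: 3.


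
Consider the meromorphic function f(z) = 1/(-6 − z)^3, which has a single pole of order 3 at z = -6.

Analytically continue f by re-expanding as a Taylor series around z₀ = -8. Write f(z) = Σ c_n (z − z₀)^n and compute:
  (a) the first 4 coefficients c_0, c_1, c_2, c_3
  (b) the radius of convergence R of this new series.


Let w = z − z₀, so z = z₀ + w.
Then -6 − z = -6 − (z₀ + w) = (-6 − z₀) − w = 2 − w.
f(z) = 1/(2 − w)^3 = (1/(2)^3) · (1 − w/(2))^{−3}.
By the binomial series (1−u)^{−3} = Σ_{n≥0} C(n+2, 2) u^n for |u|<1, with u = w/(2):
  c_n = C(n+2, 2) / (2)^(n+3).
  c_0 = 1/(2)^3 = 1/8.
  c_1 = 3/(2)^4 = 3/16.
  c_2 = 6/(2)^5 = 3/16.
  c_3 = 10/(2)^6 = 5/32.
The series is valid for |w/d| < 1, i.e. |z − z₀| < |d|.
Radius of convergence: R = |-6 − z₀| = |2| = 2 (distance from z₀ to the singularity z = -6).

c_0 = 1/8, c_1 = 3/16, c_2 = 3/16, c_3 = 5/32; R = 2.


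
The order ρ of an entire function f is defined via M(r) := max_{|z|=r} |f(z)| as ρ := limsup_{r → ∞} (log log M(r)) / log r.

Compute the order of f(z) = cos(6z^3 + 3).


Write cos(w) = (e^{iw} ± e^{−iw})/(2 or 2i), so |cos(w)| ≤ e^{|w|}. With w = 6z^3 + 3, |w| ≤ 6r^3 + 3 on |z|=r, giving M(r) ≤ e^{6r^3 + 3} and ρ ≤ 3. For the lower bound, choose z on |z|=r with 6z^3 purely imaginary of modulus 6r^3; then |cos(6z^3 + 3)| grows like e^{6r^3}/2, so ρ ≥ 3. Hence ρ = 3.
Therefore ρ = 3.

Order ρ = 3.


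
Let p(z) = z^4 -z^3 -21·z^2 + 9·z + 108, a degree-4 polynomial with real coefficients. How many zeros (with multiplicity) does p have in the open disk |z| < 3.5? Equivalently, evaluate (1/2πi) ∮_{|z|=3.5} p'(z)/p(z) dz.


The zeros of p are: 3, -3, -3, 4.
Their magnitudes are: 3, 3, 3, 4.
Zeros with |z| < R = 3.5: 3, -3, -3.
Count = 3.
By the argument principle, (1/2πi) ∮_{|z|=R} p'(z)/p(z) dz equals exactly this count.

Number of zeros inside |z| < 3.5: 3.


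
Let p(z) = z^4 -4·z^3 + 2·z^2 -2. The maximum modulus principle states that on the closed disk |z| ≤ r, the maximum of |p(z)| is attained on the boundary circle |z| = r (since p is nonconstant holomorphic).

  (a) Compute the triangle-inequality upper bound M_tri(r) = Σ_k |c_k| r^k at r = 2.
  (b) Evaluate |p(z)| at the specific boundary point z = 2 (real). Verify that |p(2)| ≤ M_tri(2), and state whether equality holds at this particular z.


Coefficients: c_0 = -2, c_1 = 0, c_2 = 2, c_3 = -4, c_4 = 1. Radius r = 2.
Part (a). Triangle bound: M_tri(r) = Σ_k |c_k| r^k
  = |-2|·2^0 + |0|·2^1 + |2|·2^2 + |-4|·2^3 + |1|·2^4
  = 2 + 0 + 8 + 32 + 16 = 58.
This bounds M(r) := max_{|z|=r} |p(z)| from above; equality holds iff all terms c_k z^k can be made to align in phase at a single z on |z|=r.
Part (b). At z = 2 (real, on the circle |z| = r):
  p(2) = (-2)·2^0 + (0)·2^1 + (2)·2^2 + (-4)·2^3 + (1)·2^4 = -10.
  |p(2)| = 10.
Check: |p(2)| = 10 ≤ 58 = M_tri(2). ✓ Equality does not hold at z = 2 (the coefficients have mixed signs, so the terms do not all align in phase there).

M_tri(2) = 58; |p(2)| = 10; equality at z=2: no.


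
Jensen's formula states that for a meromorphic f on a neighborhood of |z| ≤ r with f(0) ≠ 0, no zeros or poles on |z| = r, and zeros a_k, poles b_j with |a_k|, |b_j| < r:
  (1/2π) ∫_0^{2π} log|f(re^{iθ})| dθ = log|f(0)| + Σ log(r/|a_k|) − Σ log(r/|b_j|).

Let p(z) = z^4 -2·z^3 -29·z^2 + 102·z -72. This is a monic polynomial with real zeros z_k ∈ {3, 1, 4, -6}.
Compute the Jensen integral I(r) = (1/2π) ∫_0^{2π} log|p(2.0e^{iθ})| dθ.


Zeros: -6, 1, 3, 4; r = 2.0.
Inside |z| < r: 1. Outside (|z| ≥ r): -6, 3, 4.
p(0) = -72, so log|p(0)| = log(72) = 4.2767.
Apply Jensen: I(r) = log|p(0)| + Σ_k log(r/|z_k|), summed over zeros inside |z| < r.
  log(r/|z_k|) for z_k = 1: log(2.0/1) = 0.6931
  Outside zeros (-6, 3, 4) contribute nothing to the Jensen sum.
Sum over inside zeros: 0.6931.
I(r) = log|p(0)| + (inside sum) = 4.2767 + 0.6931 = 4.9698.
Note: since some zeros are outside |z| ≤ r, the simplified n·log(r) form does NOT apply — only the inside zeros contribute.

I(r) ≈ 4.9698.


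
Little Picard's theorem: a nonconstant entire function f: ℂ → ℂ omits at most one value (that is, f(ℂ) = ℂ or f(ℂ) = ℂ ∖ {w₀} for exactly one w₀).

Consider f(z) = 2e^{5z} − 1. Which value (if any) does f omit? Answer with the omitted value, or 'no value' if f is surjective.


Little Picard bounds the complement of f(ℂ) to at most one point.
e^{5z} is never zero on ℂ, so 2·e^{5z} takes every value in ℂ ∖ {0}. Adding -1 shifts the range to ℂ ∖ {-1}. Thus f omits exactly the value -1.

Omitted value: -1.


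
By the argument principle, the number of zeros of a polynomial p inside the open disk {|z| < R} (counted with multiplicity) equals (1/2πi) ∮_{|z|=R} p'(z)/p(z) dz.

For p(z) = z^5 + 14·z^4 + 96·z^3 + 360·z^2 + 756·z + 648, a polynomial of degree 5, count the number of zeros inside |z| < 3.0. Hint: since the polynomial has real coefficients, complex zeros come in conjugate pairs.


The zeros of p are: -2, (-3 + 3i), (-3 - 3i), (-3 + 3i), (-3 - 3i).
Their magnitudes are: 2, 4.243, 4.243, 4.243, 4.243.
Zeros with |z| < R = 3.0: -2.
Count = 1.
By the argument principle, (1/2πi) ∮_{|z|=R} p'(z)/p(z) dz equals exactly this count.

Number of zeros inside |z| < 3.0: 1.


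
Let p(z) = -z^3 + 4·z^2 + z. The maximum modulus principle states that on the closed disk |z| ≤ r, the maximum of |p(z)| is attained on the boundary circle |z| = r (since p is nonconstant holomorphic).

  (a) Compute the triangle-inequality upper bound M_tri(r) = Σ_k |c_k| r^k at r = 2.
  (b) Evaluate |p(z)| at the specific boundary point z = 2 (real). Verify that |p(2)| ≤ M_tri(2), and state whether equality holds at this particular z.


Coefficients: c_0 = 0, c_1 = 1, c_2 = 4, c_3 = -1. Radius r = 2.
Part (a). Triangle bound: M_tri(r) = Σ_k |c_k| r^k
  = |0|·2^0 + |1|·2^1 + |4|·2^2 + |-1|·2^3
  = 0 + 2 + 16 + 8 = 26.
This bounds M(r) := max_{|z|=r} |p(z)| from above; equality holds iff all terms c_k z^k can be made to align in phase at a single z on |z|=r.
Part (b). At z = 2 (real, on the circle |z| = r):
  p(2) = (0)·2^0 + (1)·2^1 + (4)·2^2 + (-1)·2^3 = 10.
  |p(2)| = 10.
Check: |p(2)| = 10 ≤ 26 = M_tri(2). ✓ Equality does not hold at z = 2 (the coefficients have mixed signs, so the terms do not all align in phase there).

M_tri(2) = 26; |p(2)| = 10; equality at z=2: no.


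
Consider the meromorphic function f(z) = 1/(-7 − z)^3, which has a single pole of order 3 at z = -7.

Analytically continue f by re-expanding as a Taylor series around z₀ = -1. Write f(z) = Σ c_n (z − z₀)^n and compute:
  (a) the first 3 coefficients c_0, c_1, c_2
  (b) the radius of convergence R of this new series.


Let w = z − z₀, so z = z₀ + w.
Then -7 − z = -7 − (z₀ + w) = (-7 − z₀) − w = -6 − w.
f(z) = 1/(-6 − w)^3 = (1/(-6)^3) · (1 − w/(-6))^{−3}.
By the binomial series (1−u)^{−3} = Σ_{n≥0} C(n+2, 2) u^n for |u|<1, with u = w/(-6):
  c_n = C(n+2, 2) / (-6)^(n+3).
  c_0 = 1/(-6)^3 = -1/216.
  c_1 = 3/(-6)^4 = 1/432.
  c_2 = 6/(-6)^5 = -1/1296.
The series is valid for |w/d| < 1, i.e. |z − z₀| < |d|.
Radius of convergence: R = |-7 − z₀| = |-6| = 6 (distance from z₀ to the singularity z = -7).

c_0 = -1/216, c_1 = 1/432, c_2 = -1/1296; R = 6.


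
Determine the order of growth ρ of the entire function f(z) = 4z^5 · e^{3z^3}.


M(r) = max_{|z|=r} |4|·|z|^5·|e^{3z^3}| = 4·r^5 · e^{3r^3} (the factors attain their maxima compatibly on |z|=r). Then log M(r) = log 4 + 5·log r + 3r^3, dominated by the last term, so log log M(r) ~ 3·log r. The polynomial factor 4z^5 contributes only a log r term and does not affect the order. ρ = 3.
Therefore ρ = 3.

Order ρ = 3.


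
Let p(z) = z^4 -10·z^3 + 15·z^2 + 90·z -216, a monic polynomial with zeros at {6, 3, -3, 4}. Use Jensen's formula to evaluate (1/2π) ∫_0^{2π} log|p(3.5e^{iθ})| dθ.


Zeros: -3, 3, 4, 6; r = 3.5.
Inside |z| < r: -3, 3. Outside (|z| ≥ r): 4, 6.
p(0) = -216, so log|p(0)| = log(216) = 5.3753.
Apply Jensen: I(r) = log|p(0)| + Σ_k log(r/|z_k|), summed over zeros inside |z| < r.
  log(r/|z_k|) for z_k = 3: log(3.5/3) = 0.1542
  log(r/|z_k|) for z_k = -3: log(3.5/3) = 0.1542
  Outside zeros (4, 6) contribute nothing to the Jensen sum.
Sum over inside zeros: 0.3083.
I(r) = log|p(0)| + (inside sum) = 5.3753 + 0.3083 = 5.6836.
Note: since some zeros are outside |z| ≤ r, the simplified n·log(r) form does NOT apply — only the inside zeros contribute.

I(r) ≈ 5.6836.


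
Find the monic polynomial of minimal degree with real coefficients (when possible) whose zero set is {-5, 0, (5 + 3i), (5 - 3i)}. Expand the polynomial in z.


The polynomial is p(z) = ∏_{α ∈ S} (z − α), where S = {-5, 0, (5 + 3i), (5 - 3i)}.
Expanding the product yields: p(z) = z^4 -5·z^3 -16·z^2 + 170·z.
Note conjugate pairs combine to real quadratics: (z − (5+3i))(z − (5−3i)) = z² − 10z + 34.
The resulting polynomial has degree 4 and real coefficients as required.

p(z) = z^4 -5·z^3 -16·z^2 + 170·z.


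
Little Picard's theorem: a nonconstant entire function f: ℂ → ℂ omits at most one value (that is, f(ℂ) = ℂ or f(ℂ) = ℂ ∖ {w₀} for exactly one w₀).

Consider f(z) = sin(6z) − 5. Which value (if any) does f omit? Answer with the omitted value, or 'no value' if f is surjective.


Little Picard bounds the complement of f(ℂ) to at most one point.
sin is entire and surjective onto ℂ: for every w ∈ ℂ, sin(ζ) = w has a solution ζ ∈ ℂ (e.g., via the complex inverse arcsin). With ζ = 6z this gives z = ζ/(6). Then 1·sin(6z) takes every value in 1·ℂ = ℂ, and adding -5 is a bijection of ℂ. So f is surjective and omits no value. (Note: only on the real line is sin bounded by [−1, 1].)

Omitted value: no value.


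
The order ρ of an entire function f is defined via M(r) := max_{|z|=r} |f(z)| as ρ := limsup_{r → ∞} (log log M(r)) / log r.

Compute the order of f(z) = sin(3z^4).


Write sin(w) = (e^{iw} ± e^{−iw})/(2 or 2i), so |sin(w)| ≤ e^{|w|}. With w = 3z^4, |w| ≤ 3r^4 + 0 on |z|=r, giving M(r) ≤ e^{3r^4 + 0} and ρ ≤ 4. For the lower bound, choose z on |z|=r with 3z^4 purely imaginary of modulus 3r^4; then |sin(3z^4)| grows like e^{3r^4}/2, so ρ ≥ 4. Hence ρ = 4.
Therefore ρ = 4.

Order ρ = 4.


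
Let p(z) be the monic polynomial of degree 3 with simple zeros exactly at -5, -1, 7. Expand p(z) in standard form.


The polynomial is p(z) = ∏_{α ∈ S} (z − α), where S = {-5, -1, 7}.
Expanding the product yields: p(z) = z^3 -z^2 -37·z -35.
The resulting polynomial has degree 3 and real coefficients as required.

p(z) = z^3 -z^2 -37·z -35.


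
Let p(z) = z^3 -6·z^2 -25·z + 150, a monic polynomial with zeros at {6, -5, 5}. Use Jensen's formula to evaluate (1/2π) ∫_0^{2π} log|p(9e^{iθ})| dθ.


Zeros: -5, 5, 6; r = 9.
Inside |z| < r: -5, 5, 6. Outside (|z| ≥ r): ∅.
p(0) = 150, so log|p(0)| = log(150) = 5.0106.
Apply Jensen: I(r) = log|p(0)| + Σ_k log(r/|z_k|), summed over zeros inside |z| < r.
  log(r/|z_k|) for z_k = 6: log(9/6) = 0.4055
  log(r/|z_k|) for z_k = -5: log(9/5) = 0.5878
  log(r/|z_k|) for z_k = 5: log(9/5) = 0.5878
Sum over inside zeros: 1.5810.
I(r) = log|p(0)| + (inside sum) = 5.0106 + 1.5810 = 6.5917.
Closed form (all zeros inside, monic): I(r) = n·log(r) = 3·log(9) = 6.5917. ✓

I(r) ≈ 6.5917.


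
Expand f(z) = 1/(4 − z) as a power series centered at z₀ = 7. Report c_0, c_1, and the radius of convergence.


Let w = z − z₀, so z = z₀ + w.
Then 4 − z = 4 − (z₀ + w) = (4 − z₀) − w = -3 − w.
f(z) = 1/(-3 − w) = (1/(-3)) · 1/(1 − w/(-3)) = Σ_{n≥0} w^n / (-3)^(n+1).
So c_n = 1/(-3)^(n+1):
  c_0 = 1/(-3)^1 = -1/3.
  c_1 = 1/(-3)^2 = 1/9.
The series is valid for |w/d| < 1, i.e. |z − z₀| < |d|.
Radius of convergence: R = |4 − z₀| = |-3| = 3 (distance from z₀ to the singularity z = 4).

c_0 = -1/3, c_1 = 1/9; R = 3.


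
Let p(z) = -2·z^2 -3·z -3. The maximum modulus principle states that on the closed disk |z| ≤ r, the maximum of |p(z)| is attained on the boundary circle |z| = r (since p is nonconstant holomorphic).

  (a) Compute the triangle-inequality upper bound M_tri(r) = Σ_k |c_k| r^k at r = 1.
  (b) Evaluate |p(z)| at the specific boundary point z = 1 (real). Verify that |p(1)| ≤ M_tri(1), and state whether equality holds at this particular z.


Coefficients: c_0 = -3, c_1 = -3, c_2 = -2. Radius r = 1.
Part (a). Triangle bound: M_tri(r) = Σ_k |c_k| r^k
  = |-3|·1^0 + |-3|·1^1 + |-2|·1^2
  = 3 + 3 + 2 = 8.
This bounds M(r) := max_{|z|=r} |p(z)| from above; equality holds iff all terms c_k z^k can be made to align in phase at a single z on |z|=r.
Part (b). At z = 1 (real, on the circle |z| = r):
  p(1) = (-3)·1^0 + (-3)·1^1 + (-2)·1^2 = -8.
  |p(1)| = 8.
Since all nonzero coefficients share the same sign, |p(1)| = 8 = M_tri(1); the triangle bound is attained at z = 1, so in fact M(r) = 8.

M_tri(1) = 8; |p(1)| = 8; equality at z=1: yes.


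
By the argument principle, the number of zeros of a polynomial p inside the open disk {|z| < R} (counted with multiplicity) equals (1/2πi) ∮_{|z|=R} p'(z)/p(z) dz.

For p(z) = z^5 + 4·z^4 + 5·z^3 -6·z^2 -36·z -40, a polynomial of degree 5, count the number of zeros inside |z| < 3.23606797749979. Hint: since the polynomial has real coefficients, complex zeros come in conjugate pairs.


The zeros of p are: 2, -2, (-1 + 2i), (-1 - 2i), -2.
Their magnitudes are: 2, 2, 2.236, 2.236, 2.
Zeros with |z| < R = 3.23606797749979: 2, -2, (-1 + 2i), (-1 - 2i), -2.
Count = 5.
By the argument principle, (1/2πi) ∮_{|z|=R} p'(z)/p(z) dz equals exactly this count.

Number of zeros inside |z| < 3.23606797749979: 5.


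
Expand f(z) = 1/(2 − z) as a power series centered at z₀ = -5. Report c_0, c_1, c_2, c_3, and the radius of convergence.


Let w = z − z₀, so z = z₀ + w.
Then 2 − z = 2 − (z₀ + w) = (2 − z₀) − w = 7 − w.
f(z) = 1/(7 − w) = (1/(7)) · 1/(1 − w/(7)) = Σ_{n≥0} w^n / (7)^(n+1).
So c_n = 1/(7)^(n+1):
  c_0 = 1/(7)^1 = 1/7.
  c_1 = 1/(7)^2 = 1/49.
  c_2 = 1/(7)^3 = 1/343.
  c_3 = 1/(7)^4 = 1/2401.
The series is valid for |w/d| < 1, i.e. |z − z₀| < |d|.
Radius of convergence: R = |2 − z₀| = |7| = 7 (distance from z₀ to the singularity z = 2).

c_0 = 1/7, c_1 = 1/49, c_2 = 1/343, c_3 = 1/2401; R = 7.


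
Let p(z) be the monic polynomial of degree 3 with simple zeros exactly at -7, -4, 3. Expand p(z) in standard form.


The polynomial is p(z) = ∏_{α ∈ S} (z − α), where S = {-7, -4, 3}.
Expanding the product yields: p(z) = z^3 + 8·z^2 -5·z -84.
The resulting polynomial has degree 3 and real coefficients as required.

p(z) = z^3 + 8·z^2 -5·z -84.


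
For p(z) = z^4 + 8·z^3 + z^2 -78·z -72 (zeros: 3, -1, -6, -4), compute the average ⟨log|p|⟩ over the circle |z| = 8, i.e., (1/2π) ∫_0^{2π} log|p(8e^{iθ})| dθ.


Zeros: -6, -4, -1, 3; r = 8.
Inside |z| < r: -6, -4, -1, 3. Outside (|z| ≥ r): ∅.
p(0) = -72, so log|p(0)| = log(72) = 4.2767.
Apply Jensen: I(r) = log|p(0)| + Σ_k log(r/|z_k|), summed over zeros inside |z| < r.
  log(r/|z_k|) for z_k = 3: log(8/3) = 0.9808
  log(r/|z_k|) for z_k = -1: log(8/1) = 2.0794
  log(r/|z_k|) for z_k = -6: log(8/6) = 0.2877
  log(r/|z_k|) for z_k = -4: log(8/4) = 0.6931
Sum over inside zeros: 4.0411.
I(r) = log|p(0)| + (inside sum) = 4.2767 + 4.0411 = 8.3178.
Closed form (all zeros inside, monic): I(r) = n·log(r) = 4·log(8) = 8.3178. ✓

I(r) ≈ 8.3178.


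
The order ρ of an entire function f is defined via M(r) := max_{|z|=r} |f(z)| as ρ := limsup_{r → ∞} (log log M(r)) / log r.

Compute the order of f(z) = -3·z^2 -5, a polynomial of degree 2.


|f(z)| ≤ Σ|c_k|·r^k = O(r^2) as r → ∞. Polynomial growth is O(e^{r^ε}) for every ε > 0 (since r^2/e^{r^ε} → 0), so ρ ≤ ε for all ε > 0, i.e. ρ = 0. Every nonconstant polynomial has order 0.
Therefore ρ = 0.

Order ρ = 0.


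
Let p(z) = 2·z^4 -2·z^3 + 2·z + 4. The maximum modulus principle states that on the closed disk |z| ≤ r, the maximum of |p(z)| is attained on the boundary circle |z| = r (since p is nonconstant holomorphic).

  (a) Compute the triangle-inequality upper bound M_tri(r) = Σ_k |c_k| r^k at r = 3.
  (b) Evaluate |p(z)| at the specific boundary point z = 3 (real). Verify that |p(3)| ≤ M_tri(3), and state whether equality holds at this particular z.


Coefficients: c_0 = 4, c_1 = 2, c_2 = 0, c_3 = -2, c_4 = 2. Radius r = 3.
Part (a). Triangle bound: M_tri(r) = Σ_k |c_k| r^k
  = |4|·3^0 + |2|·3^1 + |0|·3^2 + |-2|·3^3 + |2|·3^4
  = 4 + 6 + 0 + 54 + 162 = 226.
This bounds M(r) := max_{|z|=r} |p(z)| from above; equality holds iff all terms c_k z^k can be made to align in phase at a single z on |z|=r.
Part (b). At z = 3 (real, on the circle |z| = r):
  p(3) = (4)·3^0 + (2)·3^1 + (0)·3^2 + (-2)·3^3 + (2)·3^4 = 118.
  |p(3)| = 118.
Check: |p(3)| = 118 ≤ 226 = M_tri(3). ✓ Equality does not hold at z = 3 (the coefficients have mixed signs, so the terms do not all align in phase there).

M_tri(3) = 226; |p(3)| = 118; equality at z=3: no.
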